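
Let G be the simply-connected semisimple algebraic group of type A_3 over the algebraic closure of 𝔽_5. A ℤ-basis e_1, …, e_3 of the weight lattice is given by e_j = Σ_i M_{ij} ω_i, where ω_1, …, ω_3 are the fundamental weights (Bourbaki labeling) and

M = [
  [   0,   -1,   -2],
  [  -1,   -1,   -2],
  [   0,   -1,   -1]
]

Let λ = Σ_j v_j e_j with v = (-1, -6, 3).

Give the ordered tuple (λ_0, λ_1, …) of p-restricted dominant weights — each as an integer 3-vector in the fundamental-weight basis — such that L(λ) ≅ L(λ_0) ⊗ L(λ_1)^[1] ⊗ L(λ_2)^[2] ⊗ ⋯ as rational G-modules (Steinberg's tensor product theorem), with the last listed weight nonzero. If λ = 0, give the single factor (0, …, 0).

Compute c_i = Σ_j M_{ij} v_j with v = (-1, -6, 3):
  c_1 = 0*-1 + -1*-6 + -2*3 = 0
  c_2 = -1*-1 + -1*-6 + -2*3 = 1
  c_3 = 0*-1 + -1*-6 + -1*3 = 3
Writing each c_i in base p = 5:
  c_1 = 0
  c_2 = 1 = 1·5^0
  c_3 = 3 = 3·5^0
p-restricted factor λ_0 = (0, 1, 3)

((0, 1, 3),)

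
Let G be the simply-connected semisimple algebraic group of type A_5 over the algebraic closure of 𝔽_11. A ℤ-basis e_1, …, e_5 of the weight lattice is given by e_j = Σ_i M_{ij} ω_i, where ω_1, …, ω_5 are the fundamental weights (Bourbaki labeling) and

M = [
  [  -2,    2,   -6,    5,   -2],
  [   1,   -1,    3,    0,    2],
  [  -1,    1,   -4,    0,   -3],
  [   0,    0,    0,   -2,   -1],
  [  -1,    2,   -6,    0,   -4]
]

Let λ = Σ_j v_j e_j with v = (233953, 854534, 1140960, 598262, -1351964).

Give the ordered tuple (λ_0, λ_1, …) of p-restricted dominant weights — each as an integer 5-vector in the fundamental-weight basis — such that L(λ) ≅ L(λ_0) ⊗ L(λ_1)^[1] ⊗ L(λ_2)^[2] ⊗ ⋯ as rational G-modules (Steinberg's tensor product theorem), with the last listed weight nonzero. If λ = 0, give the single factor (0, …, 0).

Converting to the ω-basis (c_i = row i of M dotted with v = (233953, 854534, 1140960, 598262, -1351964)):
  c_1 = -2*233953 + 2*854534 + -6*1140960 + 5*598262 + -2*-1351964 = 90640
  c_2 = 1*233953 + -1*854534 + 3*1140960 + 0*598262 + 2*-1351964 = 98371
  c_3 = -1*233953 + 1*854534 + -4*1140960 + 0*598262 + -3*-1351964 = 112633
  c_4 = 0*233953 + 0*854534 + 0*1140960 + -2*598262 + -1*-1351964 = 155440
  c_5 = -1*233953 + 2*854534 + -6*1140960 + 0*598262 + -4*-1351964 = 37211
Base-11 expansion of each c_i:
  c_1 = 90640 = 0·11^0 + 1·11^1 + 1·11^2 + 2·11^3 + 6·11^4
  c_2 = 98371 = 9·11^0 + 10·11^1 + 9·11^2 + 7·11^3 + 6·11^4
  c_3 = 112633 = 4·11^0 + 9·11^1 + 6·11^2 + 7·11^3 + 7·11^4
  c_4 = 155440 = 10·11^0 + 6·11^1 + 8·11^2 + 6·11^3 + 10·11^4
  c_5 = 37211 = 9·11^0 + 5·11^1 + 10·11^2 + 5·11^3 + 2·11^4
Factor λ_0 = (0, 9, 4, 10, 9)
Factor λ_1 = (1, 10, 9, 6, 5)
Factor λ_2 = (1, 9, 6, 8, 10)
Factor λ_3 = (2, 7, 7, 6, 5)
Factor λ_4 = (6, 6, 7, 10, 2)

((0, 9, 4, 10, 9), (1, 10, 9, 6, 5), (1, 9, 6, 8, 10), (2, 7, 7, 6, 5), (6, 6, 7, 10, 2))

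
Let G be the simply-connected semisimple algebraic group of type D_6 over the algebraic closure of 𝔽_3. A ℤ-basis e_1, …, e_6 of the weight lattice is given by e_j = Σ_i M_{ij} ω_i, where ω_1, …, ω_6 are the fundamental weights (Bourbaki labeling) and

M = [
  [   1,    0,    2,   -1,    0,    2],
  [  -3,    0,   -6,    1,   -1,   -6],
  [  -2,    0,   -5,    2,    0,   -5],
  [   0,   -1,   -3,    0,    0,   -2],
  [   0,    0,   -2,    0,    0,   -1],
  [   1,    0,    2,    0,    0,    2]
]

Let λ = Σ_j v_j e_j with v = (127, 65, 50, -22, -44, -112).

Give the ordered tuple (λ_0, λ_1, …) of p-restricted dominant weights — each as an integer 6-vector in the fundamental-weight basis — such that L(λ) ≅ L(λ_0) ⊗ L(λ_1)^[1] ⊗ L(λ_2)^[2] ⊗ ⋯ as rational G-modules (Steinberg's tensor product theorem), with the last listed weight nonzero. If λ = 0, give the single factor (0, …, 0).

Change of basis e → ω: c = M·v where v = (127, 65, 50, -22, -44, -112):
  c_1 = 1·127 + 0·65 + 2·50 + (-1)·(-22) + (0)·(-44) + (2)·(-112) = 25
  c_2 = (-3)·(127) + 0·65 + (-6)·(50) + (1)·(-22) + (-1)·(-44) + (-6)·(-112) = 13
  c_3 = (-2)·(127) + 0·65 + (-5)·(50) + (2)·(-22) + (0)·(-44) + (-5)·(-112) = 12
  c_4 = 0·127 + (-1)·(65) + (-3)·(50) + (0)·(-22) + (0)·(-44) + (-2)·(-112) = 9
  c_5 = 0·127 + 0·65 + (-2)·(50) + (0)·(-22) + (0)·(-44) + (-1)·(-112) = 12
  c_6 = 1·127 + 0·65 + 2·50 + (0)·(-22) + (0)·(-44) + (2)·(-112) = 3
Writing each c_i in base p = 3:
  c_1 = 25 = 1·3^0 + 2·3^1 + 2·3^2
  c_2 = 13 = 1·3^0 + 1·3^1 + 1·3^2
  c_3 = 12 = 0·3^0 + 1·3^1 + 1·3^2
  c_4 = 9 = 0·3^0 + 0·3^1 + 1·3^2
  c_5 = 12 = 0·3^0 + 1·3^1 + 1·3^2
  c_6 = 3 = 0·3^0 + 1·3^1
Factor λ_0 = (1, 1, 0, 0, 0, 0)
Factor λ_1 = (2, 1, 1, 0, 1, 1)
Factor λ_2 = (2, 1, 1, 1, 1, 0)

((1, 1, 0, 0, 0, 0), (2, 1, 1, 0, 1, 1), (2, 1, 1, 1, 1, 0))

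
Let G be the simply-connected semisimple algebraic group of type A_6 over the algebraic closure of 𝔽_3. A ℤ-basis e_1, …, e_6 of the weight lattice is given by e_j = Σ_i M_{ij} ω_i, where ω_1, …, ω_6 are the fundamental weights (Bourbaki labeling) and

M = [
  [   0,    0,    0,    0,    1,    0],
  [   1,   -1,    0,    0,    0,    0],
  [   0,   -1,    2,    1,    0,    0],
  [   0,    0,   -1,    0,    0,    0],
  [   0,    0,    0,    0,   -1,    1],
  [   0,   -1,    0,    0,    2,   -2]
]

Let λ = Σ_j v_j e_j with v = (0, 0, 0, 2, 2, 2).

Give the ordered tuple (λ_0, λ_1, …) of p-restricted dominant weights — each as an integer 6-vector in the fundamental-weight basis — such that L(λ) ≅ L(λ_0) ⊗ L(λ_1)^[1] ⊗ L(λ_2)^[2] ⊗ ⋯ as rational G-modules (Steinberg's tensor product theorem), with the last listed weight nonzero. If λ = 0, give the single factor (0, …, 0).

In the fundamental-weight basis, λ has coordinates c = M·v (v = (0, 0, 0, 2, 2, 2)):
  c_1 = 0·0 + 0·0 + 0·0 + 0·2 + 1·2 + 0·2 = 2
  c_2 = 1·0 + (-1)·(0) + 0·0 + 0·2 + 0·2 + 0·2 = 0
  c_3 = 0·0 + (-1)·(0) + 2·0 + 1·2 + 0·2 + 0·2 = 2
  c_4 = 0·0 + 0·0 + (-1)·(0) + 0·2 + 0·2 + 0·2 = 0
  c_5 = 0·0 + 0·0 + 0·0 + 0·2 + (-1)·(2) + 1·2 = 0
  c_6 = 0·0 + (-1)·(0) + 0·0 + 0·2 + 2·2 + (-2)·(2) = 0
Expand coordinatewise in base 3:
  c_1 = 2 = 2·3^0
  c_2 = 0
  c_3 = 2 = 2·3^0
  c_4 = 0
  c_5 = 0
  c_6 = 0
λ_0 = (2, 0, 2, 0, 0, 0)

((2, 0, 2, 0, 0, 0),)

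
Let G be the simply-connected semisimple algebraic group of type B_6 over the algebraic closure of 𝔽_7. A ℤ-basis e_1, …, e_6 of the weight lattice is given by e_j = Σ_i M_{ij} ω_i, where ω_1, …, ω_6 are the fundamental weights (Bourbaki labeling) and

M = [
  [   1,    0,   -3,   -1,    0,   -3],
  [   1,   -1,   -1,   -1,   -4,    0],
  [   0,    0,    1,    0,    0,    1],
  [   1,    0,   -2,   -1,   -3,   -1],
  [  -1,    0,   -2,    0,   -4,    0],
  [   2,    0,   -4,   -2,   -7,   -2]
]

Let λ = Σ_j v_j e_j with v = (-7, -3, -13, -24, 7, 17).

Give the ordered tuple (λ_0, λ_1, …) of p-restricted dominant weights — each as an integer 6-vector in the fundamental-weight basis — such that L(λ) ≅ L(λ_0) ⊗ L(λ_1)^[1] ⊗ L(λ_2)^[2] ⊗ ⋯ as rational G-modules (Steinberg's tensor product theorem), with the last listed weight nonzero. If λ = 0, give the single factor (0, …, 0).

((5, 5, 4, 5, 5, 3),)

Change of basis e → ω: c = M·v where v = (-7, -3, -13, -24, 7, 17):
  c_1 = (1)·(-7) + (0)·(-3) + (-3)·(-13) + (-1)·(-24) + (0)·(7) + (-3)·(17) = 5
  c_2 = (1)·(-7) + (-1)·(-3) + (-1)·(-13) + (-1)·(-24) + (-4)·(7) + (0)·(17) = 5
  c_3 = (0)·(-7) + (0)·(-3) + (1)·(-13) + (0)·(-24) + (0)·(7) + (1)·(17) = 4
  c_4 = (1)·(-7) + (0)·(-3) + (-2)·(-13) + (-1)·(-24) + (-3)·(7) + (-1)·(17) = 5
  c_5 = (-1)·(-7) + (0)·(-3) + (-2)·(-13) + (0)·(-24) + (-4)·(7) + (0)·(17) = 5
  c_6 = (2)·(-7) + (0)·(-3) + (-4)·(-13) + (-2)·(-24) + (-7)·(7) + (-2)·(17) = 3
Writing each c_i in base p = 7:
  c_1 = 5 = 5·7^0
  c_2 = 5 = 5·7^0
  c_3 = 4 = 4·7^0
  c_4 = 5 = 5·7^0
  c_5 = 5 = 5·7^0
  c_6 = 3 = 3·7^0
λ_0 = (5, 5, 4, 5, 5, 3)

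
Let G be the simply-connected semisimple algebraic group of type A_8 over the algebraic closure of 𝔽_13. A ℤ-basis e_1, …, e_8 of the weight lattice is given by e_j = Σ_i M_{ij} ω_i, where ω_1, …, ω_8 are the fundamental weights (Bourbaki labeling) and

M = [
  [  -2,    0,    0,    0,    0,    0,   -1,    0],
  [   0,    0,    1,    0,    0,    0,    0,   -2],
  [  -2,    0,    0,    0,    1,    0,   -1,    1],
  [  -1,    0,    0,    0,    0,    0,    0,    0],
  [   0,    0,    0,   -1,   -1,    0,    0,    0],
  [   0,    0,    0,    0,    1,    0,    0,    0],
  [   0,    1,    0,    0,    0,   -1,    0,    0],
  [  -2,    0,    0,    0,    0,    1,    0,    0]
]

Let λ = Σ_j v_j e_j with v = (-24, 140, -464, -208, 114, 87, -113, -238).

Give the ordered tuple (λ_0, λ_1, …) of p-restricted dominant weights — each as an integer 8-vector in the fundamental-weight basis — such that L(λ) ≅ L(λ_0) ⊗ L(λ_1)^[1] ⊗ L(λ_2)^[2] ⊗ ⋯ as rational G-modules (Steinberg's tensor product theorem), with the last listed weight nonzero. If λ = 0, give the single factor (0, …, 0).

((5, 12, 11, 11, 3, 10, 1, 5), (12, 0, 2, 1, 7, 8, 4, 10))

ω-coordinates c = M·v, v = (-24, 140, -464, -208, 114, 87, -113, -238):
  c_1 = (-2)·(-24) + 0·140 + (0)·(-464) + (0)·(-208) + 0·114 + 0·87 + (-1)·(-113) + (0)·(-238) = 161
  c_2 = (0)·(-24) + 0·140 + (1)·(-464) + (0)·(-208) + 0·114 + 0·87 + (0)·(-113) + (-2)·(-238) = 12
  c_3 = (-2)·(-24) + 0·140 + (0)·(-464) + (0)·(-208) + 1·114 + 0·87 + (-1)·(-113) + (1)·(-238) = 37
  c_4 = (-1)·(-24) + 0·140 + (0)·(-464) + (0)·(-208) + 0·114 + 0·87 + (0)·(-113) + (0)·(-238) = 24
  c_5 = (0)·(-24) + 0·140 + (0)·(-464) + (-1)·(-208) + (-1)·(114) + 0·87 + (0)·(-113) + (0)·(-238) = 94
  c_6 = (0)·(-24) + 0·140 + (0)·(-464) + (0)·(-208) + 1·114 + 0·87 + (0)·(-113) + (0)·(-238) = 114
  c_7 = (0)·(-24) + 1·140 + (0)·(-464) + (0)·(-208) + 0·114 + (-1)·(87) + (0)·(-113) + (0)·(-238) = 53
  c_8 = (-2)·(-24) + 0·140 + (0)·(-464) + (0)·(-208) + 0·114 + 1·87 + (0)·(-113) + (0)·(-238) = 135
Writing each c_i in base p = 13:
  c_1 = 161 = 5·13^0 + 12·13^1
  c_2 = 12 = 12·13^0
  c_3 = 37 = 11·13^0 + 2·13^1
  c_4 = 24 = 11·13^0 + 1·13^1
  c_5 = 94 = 3·13^0 + 7·13^1
  c_6 = 114 = 10·13^0 + 8·13^1
  c_7 = 53 = 1·13^0 + 4·13^1
  c_8 = 135 = 5·13^0 + 10·13^1
Factor λ_0 = (5, 12, 11, 11, 3, 10, 1, 5)
Factor λ_1 = (12, 0, 2, 1, 7, 8, 4, 10)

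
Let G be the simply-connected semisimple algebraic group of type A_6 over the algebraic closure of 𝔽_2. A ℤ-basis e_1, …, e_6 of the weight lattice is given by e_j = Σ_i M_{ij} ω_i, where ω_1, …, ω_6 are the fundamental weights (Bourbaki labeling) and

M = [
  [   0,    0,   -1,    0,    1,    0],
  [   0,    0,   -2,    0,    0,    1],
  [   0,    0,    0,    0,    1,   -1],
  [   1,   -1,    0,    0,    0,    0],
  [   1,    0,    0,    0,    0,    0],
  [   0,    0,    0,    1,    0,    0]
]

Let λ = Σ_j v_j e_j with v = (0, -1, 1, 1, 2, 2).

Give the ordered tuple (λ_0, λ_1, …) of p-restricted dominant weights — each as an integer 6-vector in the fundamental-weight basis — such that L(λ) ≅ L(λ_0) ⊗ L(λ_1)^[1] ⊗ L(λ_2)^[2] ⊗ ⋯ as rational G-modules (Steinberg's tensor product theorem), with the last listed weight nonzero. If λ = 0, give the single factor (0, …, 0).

Converting to the ω-basis (c_i = row i of M dotted with v = (0, -1, 1, 1, 2, 2)):
  c_1 = 0*0 + 0*-1 + -1*1 + 0*1 + 1*2 + 0*2 = 1
  c_2 = 0*0 + 0*-1 + -2*1 + 0*1 + 0*2 + 1*2 = 0
  c_3 = 0*0 + 0*-1 + 0*1 + 0*1 + 1*2 + -1*2 = 0
  c_4 = 1*0 + -1*-1 + 0*1 + 0*1 + 0*2 + 0*2 = 1
  c_5 = 1*0 + 0*-1 + 0*1 + 0*1 + 0*2 + 0*2 = 0
  c_6 = 0*0 + 0*-1 + 0*1 + 1*1 + 0*2 + 0*2 = 1
Writing each c_i in base p = 2:
  c_1 = 1 = 1·2^0
  c_2 = 0
  c_3 = 0
  c_4 = 1 = 1·2^0
  c_5 = 0
  c_6 = 1 = 1·2^0
p-restricted factor λ_0 = (1, 0, 0, 1, 0, 1)

((1, 0, 0, 1, 0, 1),)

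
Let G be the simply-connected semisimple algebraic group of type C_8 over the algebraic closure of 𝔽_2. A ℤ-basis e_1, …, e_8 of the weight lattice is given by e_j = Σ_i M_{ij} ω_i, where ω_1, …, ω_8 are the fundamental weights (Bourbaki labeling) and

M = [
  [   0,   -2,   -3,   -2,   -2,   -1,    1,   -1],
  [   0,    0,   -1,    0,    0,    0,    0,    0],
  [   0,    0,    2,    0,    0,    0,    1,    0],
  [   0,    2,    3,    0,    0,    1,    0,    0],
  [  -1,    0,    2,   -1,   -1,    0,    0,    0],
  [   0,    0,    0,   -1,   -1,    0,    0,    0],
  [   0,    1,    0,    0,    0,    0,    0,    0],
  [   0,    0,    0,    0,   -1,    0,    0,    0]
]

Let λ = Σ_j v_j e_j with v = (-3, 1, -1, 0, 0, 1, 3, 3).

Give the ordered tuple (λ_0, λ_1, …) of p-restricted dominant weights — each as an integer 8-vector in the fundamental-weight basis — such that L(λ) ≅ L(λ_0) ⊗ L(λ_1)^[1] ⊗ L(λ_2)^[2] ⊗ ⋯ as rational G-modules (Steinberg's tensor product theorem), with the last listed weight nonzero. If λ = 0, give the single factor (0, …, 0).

((0, 1, 1, 0, 1, 0, 1, 0),)

Change of basis e → ω: c = M·v where v = (-3, 1, -1, 0, 0, 1, 3, 3):
  c_1 = (0)·(-3) + (-2)·(1) + (-3)·(-1) + (-2)·(0) + (-2)·(0) + (-1)·(1) + (1)·(3) + (-1)·(3) = 0
  c_2 = (0)·(-3) + (0)·(1) + (-1)·(-1) + (0)·(0) + (0)·(0) + (0)·(1) + (0)·(3) + (0)·(3) = 1
  c_3 = (0)·(-3) + (0)·(1) + (2)·(-1) + (0)·(0) + (0)·(0) + (0)·(1) + (1)·(3) + (0)·(3) = 1
  c_4 = (0)·(-3) + (2)·(1) + (3)·(-1) + (0)·(0) + (0)·(0) + (1)·(1) + (0)·(3) + (0)·(3) = 0
  c_5 = (-1)·(-3) + (0)·(1) + (2)·(-1) + (-1)·(0) + (-1)·(0) + (0)·(1) + (0)·(3) + (0)·(3) = 1
  c_6 = (0)·(-3) + (0)·(1) + (0)·(-1) + (-1)·(0) + (-1)·(0) + (0)·(1) + (0)·(3) + (0)·(3) = 0
  c_7 = (0)·(-3) + (1)·(1) + (0)·(-1) + (0)·(0) + (0)·(0) + (0)·(1) + (0)·(3) + (0)·(3) = 1
  c_8 = (0)·(-3) + (0)·(1) + (0)·(-1) + (0)·(0) + (-1)·(0) + (0)·(1) + (0)·(3) + (0)·(3) = 0
Expand coordinatewise in base 2:
  c_1 = 0
  c_2 = 1 = 1·2^0
  c_3 = 1 = 1·2^0
  c_4 = 0
  c_5 = 1 = 1·2^0
  c_6 = 0
  c_7 = 1 = 1·2^0
  c_8 = 0
λ_0 = (0, 1, 1, 0, 1, 0, 1, 0)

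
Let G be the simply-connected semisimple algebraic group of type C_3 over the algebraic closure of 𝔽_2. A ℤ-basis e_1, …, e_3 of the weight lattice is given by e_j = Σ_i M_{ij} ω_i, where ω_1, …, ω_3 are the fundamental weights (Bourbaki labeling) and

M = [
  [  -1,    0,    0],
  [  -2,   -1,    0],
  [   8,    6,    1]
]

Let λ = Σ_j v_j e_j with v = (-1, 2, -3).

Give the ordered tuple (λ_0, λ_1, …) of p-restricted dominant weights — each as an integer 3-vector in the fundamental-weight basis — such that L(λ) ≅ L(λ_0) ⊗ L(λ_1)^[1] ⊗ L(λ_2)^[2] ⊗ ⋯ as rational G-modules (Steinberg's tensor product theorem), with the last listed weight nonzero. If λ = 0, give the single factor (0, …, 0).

ω-coordinates c = M·v, v = (-1, 2, -3):
  c_1 = -1*-1 + 0*2 + 0*-3 = 1
  c_2 = -2*-1 + -1*2 + 0*-3 = 0
  c_3 = 8*-1 + 6*2 + 1*-3 = 1
Expand coordinatewise in base 2:
  c_1 = 1 = 1·2^0
  c_2 = 0
  c_3 = 1 = 1·2^0
Factor λ_0 = (1, 0, 1)

((1, 0, 1),)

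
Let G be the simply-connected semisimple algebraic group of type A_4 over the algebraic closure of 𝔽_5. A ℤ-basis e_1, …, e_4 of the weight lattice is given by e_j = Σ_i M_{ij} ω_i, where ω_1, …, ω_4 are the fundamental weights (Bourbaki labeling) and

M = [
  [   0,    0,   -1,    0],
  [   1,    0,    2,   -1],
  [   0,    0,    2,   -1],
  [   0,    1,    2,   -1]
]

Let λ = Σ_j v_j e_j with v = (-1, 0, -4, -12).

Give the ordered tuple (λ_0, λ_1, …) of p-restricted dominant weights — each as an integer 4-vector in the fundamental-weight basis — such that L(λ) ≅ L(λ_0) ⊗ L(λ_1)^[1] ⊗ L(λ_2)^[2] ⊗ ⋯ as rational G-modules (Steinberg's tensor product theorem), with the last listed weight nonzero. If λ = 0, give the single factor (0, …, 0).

((4, 3, 4, 4),)

In the fundamental-weight basis, λ has coordinates c = M·v (v = (-1, 0, -4, -12)):
  c_1 = (0)·(-1) + 0·0 + (-1)·(-4) + (0)·(-12) = 4
  c_2 = (1)·(-1) + 0·0 + (2)·(-4) + (-1)·(-12) = 3
  c_3 = (0)·(-1) + 0·0 + (2)·(-4) + (-1)·(-12) = 4
  c_4 = (0)·(-1) + 1·0 + (2)·(-4) + (-1)·(-12) = 4
Expand coordinatewise in base 5:
  c_1 = 4 = 4·5^0
  c_2 = 3 = 3·5^0
  c_3 = 4 = 4·5^0
  c_4 = 4 = 4·5^0
p-restricted factor λ_0 = (4, 3, 4, 4)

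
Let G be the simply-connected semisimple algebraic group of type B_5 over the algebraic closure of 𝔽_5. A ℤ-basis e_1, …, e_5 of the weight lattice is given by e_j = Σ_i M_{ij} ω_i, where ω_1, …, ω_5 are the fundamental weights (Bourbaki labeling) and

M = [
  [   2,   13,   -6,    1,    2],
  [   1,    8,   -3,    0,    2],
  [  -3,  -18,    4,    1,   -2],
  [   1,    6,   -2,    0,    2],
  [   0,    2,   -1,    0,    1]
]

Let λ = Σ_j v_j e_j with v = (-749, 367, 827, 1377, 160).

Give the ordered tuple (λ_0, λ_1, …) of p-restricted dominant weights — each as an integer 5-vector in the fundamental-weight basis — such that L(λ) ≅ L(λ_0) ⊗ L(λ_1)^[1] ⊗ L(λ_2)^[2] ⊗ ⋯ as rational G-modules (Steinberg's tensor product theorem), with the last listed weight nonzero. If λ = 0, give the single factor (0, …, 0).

ω-coordinates c = M·v, v = (-749, 367, 827, 1377, 160):
  c_1 = (2)·(-749) + (13)·(367) + (-6)·(827) + (1)·(1377) + (2)·(160) = 8
  c_2 = (1)·(-749) + (8)·(367) + (-3)·(827) + (0)·(1377) + (2)·(160) = 26
  c_3 = (-3)·(-749) + (-18)·(367) + (4)·(827) + (1)·(1377) + (-2)·(160) = 6
  c_4 = (1)·(-749) + (6)·(367) + (-2)·(827) + (0)·(1377) + (2)·(160) = 119
  c_5 = (0)·(-749) + (2)·(367) + (-1)·(827) + (0)·(1377) + (1)·(160) = 67
Expand coordinatewise in base 5:
  c_1 = 8 = 3·5^0 + 1·5^1
  c_2 = 26 = 1·5^0 + 0·5^1 + 1·5^2
  c_3 = 6 = 1·5^0 + 1·5^1
  c_4 = 119 = 4·5^0 + 3·5^1 + 4·5^2
  c_5 = 67 = 2·5^0 + 3·5^1 + 2·5^2
λ_0 = (3, 1, 1, 4, 2)
λ_1 = (1, 0, 1, 3, 3)
λ_2 = (0, 1, 0, 4, 2)

((3, 1, 1, 4, 2), (1, 0, 1, 3, 3), (0, 1, 0, 4, 2))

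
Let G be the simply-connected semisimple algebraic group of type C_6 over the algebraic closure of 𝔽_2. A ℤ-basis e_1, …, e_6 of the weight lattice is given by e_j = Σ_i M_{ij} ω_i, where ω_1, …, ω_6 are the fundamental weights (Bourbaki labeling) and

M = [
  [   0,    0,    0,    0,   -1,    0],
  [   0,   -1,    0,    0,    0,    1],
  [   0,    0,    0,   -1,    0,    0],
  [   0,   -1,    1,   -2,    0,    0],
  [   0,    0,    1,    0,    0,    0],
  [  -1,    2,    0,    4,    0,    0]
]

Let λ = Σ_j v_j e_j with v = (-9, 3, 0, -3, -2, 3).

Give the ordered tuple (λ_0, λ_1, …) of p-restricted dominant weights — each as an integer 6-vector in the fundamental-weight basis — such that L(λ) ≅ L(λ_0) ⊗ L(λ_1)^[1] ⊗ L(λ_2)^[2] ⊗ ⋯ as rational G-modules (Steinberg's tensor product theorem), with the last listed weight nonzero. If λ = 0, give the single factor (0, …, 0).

In the fundamental-weight basis, λ has coordinates c = M·v (v = (-9, 3, 0, -3, -2, 3)):
  c_1 = 0*-9 + 0*3 + 0*0 + 0*-3 + -1*-2 + 0*3 = 2
  c_2 = 0*-9 + -1*3 + 0*0 + 0*-3 + 0*-2 + 1*3 = 0
  c_3 = 0*-9 + 0*3 + 0*0 + -1*-3 + 0*-2 + 0*3 = 3
  c_4 = 0*-9 + -1*3 + 1*0 + -2*-3 + 0*-2 + 0*3 = 3
  c_5 = 0*-9 + 0*3 + 1*0 + 0*-3 + 0*-2 + 0*3 = 0
  c_6 = -1*-9 + 2*3 + 0*0 + 4*-3 + 0*-2 + 0*3 = 3
Expand coordinatewise in base 2:
  c_1 = 2 = 0·2^0 + 1·2^1
  c_2 = 0
  c_3 = 3 = 1·2^0 + 1·2^1
  c_4 = 3 = 1·2^0 + 1·2^1
  c_5 = 0
  c_6 = 3 = 1·2^0 + 1·2^1
p-restricted factor λ_0 = (0, 0, 1, 1, 0, 1)
p-restricted factor λ_1 = (1, 0, 1, 1, 0, 1)

((0, 0, 1, 1, 0, 1), (1, 0, 1, 1, 0, 1))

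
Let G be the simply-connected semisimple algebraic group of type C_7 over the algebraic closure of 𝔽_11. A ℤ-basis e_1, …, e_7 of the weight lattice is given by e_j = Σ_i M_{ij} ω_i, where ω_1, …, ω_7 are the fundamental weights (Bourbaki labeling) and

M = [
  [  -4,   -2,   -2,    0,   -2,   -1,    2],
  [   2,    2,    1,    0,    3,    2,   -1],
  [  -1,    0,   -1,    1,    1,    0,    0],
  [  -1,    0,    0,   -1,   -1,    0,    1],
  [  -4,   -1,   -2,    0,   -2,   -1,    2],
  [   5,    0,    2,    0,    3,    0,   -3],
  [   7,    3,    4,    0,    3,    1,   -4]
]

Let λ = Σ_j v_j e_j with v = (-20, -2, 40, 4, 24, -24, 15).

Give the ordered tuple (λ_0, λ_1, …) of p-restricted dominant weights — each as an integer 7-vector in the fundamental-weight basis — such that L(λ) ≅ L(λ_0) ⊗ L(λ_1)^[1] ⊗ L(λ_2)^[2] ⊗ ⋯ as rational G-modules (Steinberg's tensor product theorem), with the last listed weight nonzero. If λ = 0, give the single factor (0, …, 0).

Converting to the ω-basis (c_i = row i of M dotted with v = (-20, -2, 40, 4, 24, -24, 15)):
  c_1 = -4*-20 + -2*-2 + -2*40 + 0*4 + -2*24 + -1*-24 + 2*15 = 10
  c_2 = 2*-20 + 2*-2 + 1*40 + 0*4 + 3*24 + 2*-24 + -1*15 = 5
  c_3 = -1*-20 + 0*-2 + -1*40 + 1*4 + 1*24 + 0*-24 + 0*15 = 8
  c_4 = -1*-20 + 0*-2 + 0*40 + -1*4 + -1*24 + 0*-24 + 1*15 = 7
  c_5 = -4*-20 + -1*-2 + -2*40 + 0*4 + -2*24 + -1*-24 + 2*15 = 8
  c_6 = 5*-20 + 0*-2 + 2*40 + 0*4 + 3*24 + 0*-24 + -3*15 = 7
  c_7 = 7*-20 + 3*-2 + 4*40 + 0*4 + 3*24 + 1*-24 + -4*15 = 2
Writing each c_i in base p = 11:
  c_1 = 10 = 10·11^0
  c_2 = 5 = 5·11^0
  c_3 = 8 = 8·11^0
  c_4 = 7 = 7·11^0
  c_5 = 8 = 8·11^0
  c_6 = 7 = 7·11^0
  c_7 = 2 = 2·11^0
p-restricted factor λ_0 = (10, 5, 8, 7, 8, 7, 2)

((10, 5, 8, 7, 8, 7, 2),)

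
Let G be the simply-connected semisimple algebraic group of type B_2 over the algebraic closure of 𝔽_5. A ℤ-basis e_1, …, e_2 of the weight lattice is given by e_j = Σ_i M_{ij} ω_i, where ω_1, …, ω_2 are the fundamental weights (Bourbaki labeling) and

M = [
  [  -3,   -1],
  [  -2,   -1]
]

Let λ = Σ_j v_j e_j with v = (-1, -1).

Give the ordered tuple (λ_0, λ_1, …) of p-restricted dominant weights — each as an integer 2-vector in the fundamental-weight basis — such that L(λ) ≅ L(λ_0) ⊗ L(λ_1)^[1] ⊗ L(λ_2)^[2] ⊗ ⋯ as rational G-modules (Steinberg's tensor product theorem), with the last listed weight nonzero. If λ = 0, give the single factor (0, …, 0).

((4, 3),)

Compute c_i = Σ_j M_{ij} v_j with v = (-1, -1):
  c_1 = -3*-1 + -1*-1 = 4
  c_2 = -2*-1 + -1*-1 = 3
Expand coordinatewise in base 5:
  c_1 = 4 = 4·5^0
  c_2 = 3 = 3·5^0
Factor λ_0 = (4, 3)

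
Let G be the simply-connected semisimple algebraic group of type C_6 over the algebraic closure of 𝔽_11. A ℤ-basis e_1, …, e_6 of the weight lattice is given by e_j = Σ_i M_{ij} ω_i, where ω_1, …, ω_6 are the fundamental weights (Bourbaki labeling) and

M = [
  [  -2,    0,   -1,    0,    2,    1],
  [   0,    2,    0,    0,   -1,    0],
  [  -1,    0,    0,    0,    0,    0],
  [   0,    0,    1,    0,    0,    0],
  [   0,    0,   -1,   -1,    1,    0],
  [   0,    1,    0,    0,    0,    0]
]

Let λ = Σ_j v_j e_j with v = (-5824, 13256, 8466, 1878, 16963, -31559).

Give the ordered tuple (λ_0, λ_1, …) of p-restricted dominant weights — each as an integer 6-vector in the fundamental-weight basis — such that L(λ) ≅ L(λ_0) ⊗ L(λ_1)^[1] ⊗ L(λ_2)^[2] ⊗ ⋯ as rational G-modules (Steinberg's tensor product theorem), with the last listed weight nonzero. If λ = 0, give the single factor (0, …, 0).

Change of basis e → ω: c = M·v where v = (-5824, 13256, 8466, 1878, 16963, -31559):
  c_1 = (-2)·(-5824) + (0)·(13256) + (-1)·(8466) + (0)·(1878) + (2)·(16963) + (1)·(-31559) = 5549
  c_2 = (0)·(-5824) + (2)·(13256) + (0)·(8466) + (0)·(1878) + (-1)·(16963) + (0)·(-31559) = 9549
  c_3 = (-1)·(-5824) + (0)·(13256) + (0)·(8466) + (0)·(1878) + (0)·(16963) + (0)·(-31559) = 5824
  c_4 = (0)·(-5824) + (0)·(13256) + (1)·(8466) + (0)·(1878) + (0)·(16963) + (0)·(-31559) = 8466
  c_5 = (0)·(-5824) + (0)·(13256) + (-1)·(8466) + (-1)·(1878) + (1)·(16963) + (0)·(-31559) = 6619
  c_6 = (0)·(-5824) + (1)·(13256) + (0)·(8466) + (0)·(1878) + (0)·(16963) + (0)·(-31559) = 13256
p = 11; digits c_i = Σ_j d_{ij}·11^j, 0 ≤ d_{ij} < 11:
  c_1 = 5549 = 5·11^0 + 9·11^1 + 1·11^2 + 4·11^3
  c_2 = 9549 = 1·11^0 + 10·11^1 + 1·11^2 + 7·11^3
  c_3 = 5824 = 5·11^0 + 1·11^1 + 4·11^2 + 4·11^3
  c_4 = 8466 = 7·11^0 + 10·11^1 + 3·11^2 + 6·11^3
  c_5 = 6619 = 8·11^0 + 7·11^1 + 10·11^2 + 4·11^3
  c_6 = 13256 = 1·11^0 + 6·11^1 + 10·11^2 + 9·11^3
p-restricted factor λ_0 = (5, 1, 5, 7, 8, 1)
p-restricted factor λ_1 = (9, 10, 1, 10, 7, 6)
p-restricted factor λ_2 = (1, 1, 4, 3, 10, 10)
p-restricted factor λ_3 = (4, 7, 4, 6, 4, 9)

((5, 1, 5, 7, 8, 1), (9, 10, 1, 10, 7, 6), (1, 1, 4, 3, 10, 10), (4, 7, 4, 6, 4, 9))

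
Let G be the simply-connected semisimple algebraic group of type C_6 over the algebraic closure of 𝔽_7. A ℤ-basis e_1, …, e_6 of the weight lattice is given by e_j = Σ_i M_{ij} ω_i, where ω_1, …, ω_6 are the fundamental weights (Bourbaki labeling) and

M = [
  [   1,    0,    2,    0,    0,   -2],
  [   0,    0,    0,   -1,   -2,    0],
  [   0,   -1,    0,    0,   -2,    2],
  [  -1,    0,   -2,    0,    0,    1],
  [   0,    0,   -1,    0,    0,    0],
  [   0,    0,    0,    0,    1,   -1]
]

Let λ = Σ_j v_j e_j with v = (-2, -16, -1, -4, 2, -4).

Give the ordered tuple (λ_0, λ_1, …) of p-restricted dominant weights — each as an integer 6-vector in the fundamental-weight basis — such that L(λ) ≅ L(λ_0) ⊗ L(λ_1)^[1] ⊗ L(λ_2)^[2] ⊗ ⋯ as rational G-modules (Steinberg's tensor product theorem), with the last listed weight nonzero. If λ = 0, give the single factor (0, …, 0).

ω-coordinates c = M·v, v = (-2, -16, -1, -4, 2, -4):
  c_1 = (1)·(-2) + (0)·(-16) + (2)·(-1) + (0)·(-4) + 0·2 + (-2)·(-4) = 4
  c_2 = (0)·(-2) + (0)·(-16) + (0)·(-1) + (-1)·(-4) + (-2)·(2) + (0)·(-4) = 0
  c_3 = (0)·(-2) + (-1)·(-16) + (0)·(-1) + (0)·(-4) + (-2)·(2) + (2)·(-4) = 4
  c_4 = (-1)·(-2) + (0)·(-16) + (-2)·(-1) + (0)·(-4) + 0·2 + (1)·(-4) = 0
  c_5 = (0)·(-2) + (0)·(-16) + (-1)·(-1) + (0)·(-4) + 0·2 + (0)·(-4) = 1
  c_6 = (0)·(-2) + (0)·(-16) + (0)·(-1) + (0)·(-4) + 1·2 + (-1)·(-4) = 6
Base-7 expansion of each c_i:
  c_1 = 4 = 4·7^0
  c_2 = 0
  c_3 = 4 = 4·7^0
  c_4 = 0
  c_5 = 1 = 1·7^0
  c_6 = 6 = 6·7^0
λ_0 = (4, 0, 4, 0, 1, 6)

((4, 0, 4, 0, 1, 6),)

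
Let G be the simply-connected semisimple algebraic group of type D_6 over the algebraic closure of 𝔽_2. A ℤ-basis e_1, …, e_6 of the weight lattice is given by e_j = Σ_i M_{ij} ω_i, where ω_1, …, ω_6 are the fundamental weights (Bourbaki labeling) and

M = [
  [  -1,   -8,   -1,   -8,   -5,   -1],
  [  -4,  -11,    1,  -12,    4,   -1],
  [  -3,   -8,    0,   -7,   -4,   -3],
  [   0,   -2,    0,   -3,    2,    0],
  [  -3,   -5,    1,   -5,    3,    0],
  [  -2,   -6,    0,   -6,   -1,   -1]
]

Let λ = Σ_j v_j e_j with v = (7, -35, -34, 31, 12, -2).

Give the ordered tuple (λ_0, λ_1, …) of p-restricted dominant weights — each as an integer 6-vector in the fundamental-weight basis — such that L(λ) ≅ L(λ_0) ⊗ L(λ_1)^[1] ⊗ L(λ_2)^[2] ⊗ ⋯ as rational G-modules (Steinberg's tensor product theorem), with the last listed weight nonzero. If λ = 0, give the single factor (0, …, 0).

((1, 1, 0, 1, 1, 0),)

Compute c_i = Σ_j M_{ij} v_j with v = (7, -35, -34, 31, 12, -2):
  c_1 = -1*7 + -8*-35 + -1*-34 + -8*31 + -5*12 + -1*-2 = 1
  c_2 = -4*7 + -11*-35 + 1*-34 + -12*31 + 4*12 + -1*-2 = 1
  c_3 = -3*7 + -8*-35 + 0*-34 + -7*31 + -4*12 + -3*-2 = 0
  c_4 = 0*7 + -2*-35 + 0*-34 + -3*31 + 2*12 + 0*-2 = 1
  c_5 = -3*7 + -5*-35 + 1*-34 + -5*31 + 3*12 + 0*-2 = 1
  c_6 = -2*7 + -6*-35 + 0*-34 + -6*31 + -1*12 + -1*-2 = 0
Writing each c_i in base p = 2:
  c_1 = 1 = 1·2^0
  c_2 = 1 = 1·2^0
  c_3 = 0
  c_4 = 1 = 1·2^0
  c_5 = 1 = 1·2^0
  c_6 = 0
Factor λ_0 = (1, 1, 0, 1, 1, 0)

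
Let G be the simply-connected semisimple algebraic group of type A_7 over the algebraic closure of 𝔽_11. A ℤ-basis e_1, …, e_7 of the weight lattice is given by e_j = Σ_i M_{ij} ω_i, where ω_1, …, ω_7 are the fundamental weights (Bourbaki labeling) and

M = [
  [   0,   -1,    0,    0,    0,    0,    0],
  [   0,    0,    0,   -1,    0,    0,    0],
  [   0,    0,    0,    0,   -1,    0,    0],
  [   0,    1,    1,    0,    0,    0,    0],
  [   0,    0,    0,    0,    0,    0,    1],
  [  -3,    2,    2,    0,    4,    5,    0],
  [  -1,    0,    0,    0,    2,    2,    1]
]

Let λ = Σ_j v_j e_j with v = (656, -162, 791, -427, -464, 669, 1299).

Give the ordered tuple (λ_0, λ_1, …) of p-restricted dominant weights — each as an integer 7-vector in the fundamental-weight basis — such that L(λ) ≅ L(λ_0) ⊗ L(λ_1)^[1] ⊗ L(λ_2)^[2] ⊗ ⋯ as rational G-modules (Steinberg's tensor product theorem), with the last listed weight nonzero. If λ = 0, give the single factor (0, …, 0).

In the fundamental-weight basis, λ has coordinates c = M·v (v = (656, -162, 791, -427, -464, 669, 1299)):
  c_1 = (0)·(656) + (-1)·(-162) + (0)·(791) + (0)·(-427) + (0)·(-464) + (0)·(669) + (0)·(1299) = 162
  c_2 = (0)·(656) + (0)·(-162) + (0)·(791) + (-1)·(-427) + (0)·(-464) + (0)·(669) + (0)·(1299) = 427
  c_3 = (0)·(656) + (0)·(-162) + (0)·(791) + (0)·(-427) + (-1)·(-464) + (0)·(669) + (0)·(1299) = 464
  c_4 = (0)·(656) + (1)·(-162) + (1)·(791) + (0)·(-427) + (0)·(-464) + (0)·(669) + (0)·(1299) = 629
  c_5 = (0)·(656) + (0)·(-162) + (0)·(791) + (0)·(-427) + (0)·(-464) + (0)·(669) + (1)·(1299) = 1299
  c_6 = (-3)·(656) + (2)·(-162) + (2)·(791) + (0)·(-427) + (4)·(-464) + (5)·(669) + (0)·(1299) = 779
  c_7 = (-1)·(656) + (0)·(-162) + (0)·(791) + (0)·(-427) + (2)·(-464) + (2)·(669) + (1)·(1299) = 1053
Writing each c_i in base p = 11:
  c_1 = 162 = 8·11^0 + 3·11^1 + 1·11^2
  c_2 = 427 = 9·11^0 + 5·11^1 + 3·11^2
  c_3 = 464 = 2·11^0 + 9·11^1 + 3·11^2
  c_4 = 629 = 2·11^0 + 2·11^1 + 5·11^2
  c_5 = 1299 = 1·11^0 + 8·11^1 + 10·11^2
  c_6 = 779 = 9·11^0 + 4·11^1 + 6·11^2
  c_7 = 1053 = 8·11^0 + 7·11^1 + 8·11^2
λ_0 = (8, 9, 2, 2, 1, 9, 8)
λ_1 = (3, 5, 9, 2, 8, 4, 7)
λ_2 = (1, 3, 3, 5, 10, 6, 8)

((8, 9, 2, 2, 1, 9, 8), (3, 5, 9, 2, 8, 4, 7), (1, 3, 3, 5, 10, 6, 8))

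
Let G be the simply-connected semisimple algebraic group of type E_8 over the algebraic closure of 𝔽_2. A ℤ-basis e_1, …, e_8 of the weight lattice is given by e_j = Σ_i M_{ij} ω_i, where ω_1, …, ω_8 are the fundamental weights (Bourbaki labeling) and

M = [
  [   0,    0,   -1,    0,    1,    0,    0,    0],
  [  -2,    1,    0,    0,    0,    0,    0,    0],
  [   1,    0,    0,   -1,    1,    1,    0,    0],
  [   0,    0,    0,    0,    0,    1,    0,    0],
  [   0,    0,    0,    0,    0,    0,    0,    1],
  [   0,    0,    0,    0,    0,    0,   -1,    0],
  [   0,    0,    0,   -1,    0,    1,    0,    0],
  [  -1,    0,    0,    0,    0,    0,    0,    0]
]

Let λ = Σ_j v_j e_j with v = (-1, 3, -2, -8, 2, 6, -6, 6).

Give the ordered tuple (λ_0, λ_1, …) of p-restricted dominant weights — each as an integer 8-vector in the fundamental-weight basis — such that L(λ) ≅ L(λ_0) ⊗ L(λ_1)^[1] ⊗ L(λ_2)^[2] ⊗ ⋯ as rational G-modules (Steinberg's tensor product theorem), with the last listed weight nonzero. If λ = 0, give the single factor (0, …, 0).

Converting to the ω-basis (c_i = row i of M dotted with v = (-1, 3, -2, -8, 2, 6, -6, 6)):
  c_1 = (0)·(-1) + (0)·(3) + (-1)·(-2) + (0)·(-8) + (1)·(2) + (0)·(6) + (0)·(-6) + (0)·(6) = 4
  c_2 = (-2)·(-1) + (1)·(3) + (0)·(-2) + (0)·(-8) + (0)·(2) + (0)·(6) + (0)·(-6) + (0)·(6) = 5
  c_3 = (1)·(-1) + (0)·(3) + (0)·(-2) + (-1)·(-8) + (1)·(2) + (1)·(6) + (0)·(-6) + (0)·(6) = 15
  c_4 = (0)·(-1) + (0)·(3) + (0)·(-2) + (0)·(-8) + (0)·(2) + (1)·(6) + (0)·(-6) + (0)·(6) = 6
  c_5 = (0)·(-1) + (0)·(3) + (0)·(-2) + (0)·(-8) + (0)·(2) + (0)·(6) + (0)·(-6) + (1)·(6) = 6
  c_6 = (0)·(-1) + (0)·(3) + (0)·(-2) + (0)·(-8) + (0)·(2) + (0)·(6) + (-1)·(-6) + (0)·(6) = 6
  c_7 = (0)·(-1) + (0)·(3) + (0)·(-2) + (-1)·(-8) + (0)·(2) + (1)·(6) + (0)·(-6) + (0)·(6) = 14
  c_8 = (-1)·(-1) + (0)·(3) + (0)·(-2) + (0)·(-8) + (0)·(2) + (0)·(6) + (0)·(-6) + (0)·(6) = 1
Writing each c_i in base p = 2:
  c_1 = 4 = 0·2^0 + 0·2^1 + 1·2^2
  c_2 = 5 = 1·2^0 + 0·2^1 + 1·2^2
  c_3 = 15 = 1·2^0 + 1·2^1 + 1·2^2 + 1·2^3
  c_4 = 6 = 0·2^0 + 1·2^1 + 1·2^2
  c_5 = 6 = 0·2^0 + 1·2^1 + 1·2^2
  c_6 = 6 = 0·2^0 + 1·2^1 + 1·2^2
  c_7 = 14 = 0·2^0 + 1·2^1 + 1·2^2 + 1·2^3
  c_8 = 1 = 1·2^0
p-restricted factor λ_0 = (0, 1, 1, 0, 0, 0, 0, 1)
p-restricted factor λ_1 = (0, 0, 1, 1, 1, 1, 1, 0)
p-restricted factor λ_2 = (1, 1, 1, 1, 1, 1, 1, 0)
p-restricted factor λ_3 = (0, 0, 1, 0, 0, 0, 1, 0)

((0, 1, 1, 0, 0, 0, 0, 1), (0, 0, 1, 1, 1, 1, 1, 0), (1, 1, 1, 1, 1, 1, 1, 0), (0, 0, 1, 0, 0, 0, 1, 0))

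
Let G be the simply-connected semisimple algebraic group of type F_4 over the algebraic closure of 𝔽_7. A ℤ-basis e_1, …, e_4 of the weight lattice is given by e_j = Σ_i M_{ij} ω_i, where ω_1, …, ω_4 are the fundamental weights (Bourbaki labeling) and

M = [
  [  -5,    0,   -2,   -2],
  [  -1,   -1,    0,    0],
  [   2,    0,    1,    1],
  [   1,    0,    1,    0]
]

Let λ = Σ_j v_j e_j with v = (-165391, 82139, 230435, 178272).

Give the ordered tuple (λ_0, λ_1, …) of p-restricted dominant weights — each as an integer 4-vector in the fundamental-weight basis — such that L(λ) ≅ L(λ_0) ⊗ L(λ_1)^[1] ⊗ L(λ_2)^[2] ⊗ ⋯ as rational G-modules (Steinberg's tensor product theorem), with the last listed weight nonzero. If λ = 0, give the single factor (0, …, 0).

In the fundamental-weight basis, λ has coordinates c = M·v (v = (-165391, 82139, 230435, 178272)):
  c_1 = (-5)·(-165391) + (0)·(82139) + (-2)·(230435) + (-2)·(178272) = 9541
  c_2 = (-1)·(-165391) + (-1)·(82139) + (0)·(230435) + (0)·(178272) = 83252
  c_3 = (2)·(-165391) + (0)·(82139) + (1)·(230435) + (1)·(178272) = 77925
  c_4 = (1)·(-165391) + (0)·(82139) + (1)·(230435) + (0)·(178272) = 65044
Base-7 expansion of each c_i:
  c_1 = 9541 = 0·7^0 + 5·7^1 + 5·7^2 + 6·7^3 + 3·7^4
  c_2 = 83252 = 1·7^0 + 0·7^1 + 5·7^2 + 4·7^3 + 6·7^4 + 4·7^5
  c_3 = 77925 = 1·7^0 + 2·7^1 + 1·7^2 + 3·7^3 + 4·7^4 + 4·7^5
  c_4 = 65044 = 0·7^0 + 3·7^1 + 4·7^2 + 0·7^3 + 6·7^4 + 3·7^5
p-restricted factor λ_0 = (0, 1, 1, 0)
p-restricted factor λ_1 = (5, 0, 2, 3)
p-restricted factor λ_2 = (5, 5, 1, 4)
p-restricted factor λ_3 = (6, 4, 3, 0)
p-restricted factor λ_4 = (3, 6, 4, 6)
p-restricted factor λ_5 = (0, 4, 4, 3)

((0, 1, 1, 0), (5, 0, 2, 3), (5, 5, 1, 4), (6, 4, 3, 0), (3, 6, 4, 6), (0, 4, 4, 3))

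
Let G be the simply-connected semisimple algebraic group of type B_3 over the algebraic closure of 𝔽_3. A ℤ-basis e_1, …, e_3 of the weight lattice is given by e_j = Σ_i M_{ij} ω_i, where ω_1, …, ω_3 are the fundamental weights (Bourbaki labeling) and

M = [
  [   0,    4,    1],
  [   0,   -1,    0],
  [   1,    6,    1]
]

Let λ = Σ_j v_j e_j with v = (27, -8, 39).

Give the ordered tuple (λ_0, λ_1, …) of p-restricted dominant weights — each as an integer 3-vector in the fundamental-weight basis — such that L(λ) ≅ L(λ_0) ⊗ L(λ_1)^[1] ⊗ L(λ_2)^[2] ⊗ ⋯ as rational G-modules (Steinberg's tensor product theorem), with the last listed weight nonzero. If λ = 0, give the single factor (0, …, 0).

((1, 2, 0), (2, 2, 0), (0, 0, 2))

ω-coordinates c = M·v, v = (27, -8, 39):
  c_1 = (0)·(27) + (4)·(-8) + (1)·(39) = 7
  c_2 = (0)·(27) + (-1)·(-8) + (0)·(39) = 8
  c_3 = (1)·(27) + (6)·(-8) + (1)·(39) = 18
p = 3; digits c_i = Σ_j d_{ij}·3^j, 0 ≤ d_{ij} < 3:
  c_1 = 7 = 1·3^0 + 2·3^1
  c_2 = 8 = 2·3^0 + 2·3^1
  c_3 = 18 = 0·3^0 + 0·3^1 + 2·3^2
p-restricted factor λ_0 = (1, 2, 0)
p-restricted factor λ_1 = (2, 2, 0)
p-restricted factor λ_2 = (0, 0, 2)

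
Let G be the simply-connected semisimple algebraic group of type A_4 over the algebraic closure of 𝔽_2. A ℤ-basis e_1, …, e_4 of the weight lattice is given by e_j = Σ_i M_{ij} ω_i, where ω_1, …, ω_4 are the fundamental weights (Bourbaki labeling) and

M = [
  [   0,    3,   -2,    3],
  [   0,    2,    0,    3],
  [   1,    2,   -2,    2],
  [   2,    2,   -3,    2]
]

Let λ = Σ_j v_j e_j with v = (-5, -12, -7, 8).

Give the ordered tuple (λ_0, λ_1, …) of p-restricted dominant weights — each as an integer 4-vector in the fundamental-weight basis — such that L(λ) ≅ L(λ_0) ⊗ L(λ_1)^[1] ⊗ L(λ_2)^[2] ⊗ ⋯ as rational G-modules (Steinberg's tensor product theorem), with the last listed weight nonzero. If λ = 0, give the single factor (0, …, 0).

Converting to the ω-basis (c_i = row i of M dotted with v = (-5, -12, -7, 8)):
  c_1 = (0)·(-5) + (3)·(-12) + (-2)·(-7) + 3·8 = 2
  c_2 = (0)·(-5) + (2)·(-12) + (0)·(-7) + 3·8 = 0
  c_3 = (1)·(-5) + (2)·(-12) + (-2)·(-7) + 2·8 = 1
  c_4 = (2)·(-5) + (2)·(-12) + (-3)·(-7) + 2·8 = 3
Base-2 expansion of each c_i:
  c_1 = 2 = 0·2^0 + 1·2^1
  c_2 = 0
  c_3 = 1 = 1·2^0
  c_4 = 3 = 1·2^0 + 1·2^1
λ_0 = (0, 0, 1, 1)
λ_1 = (1, 0, 0, 1)

((0, 0, 1, 1), (1, 0, 0, 1))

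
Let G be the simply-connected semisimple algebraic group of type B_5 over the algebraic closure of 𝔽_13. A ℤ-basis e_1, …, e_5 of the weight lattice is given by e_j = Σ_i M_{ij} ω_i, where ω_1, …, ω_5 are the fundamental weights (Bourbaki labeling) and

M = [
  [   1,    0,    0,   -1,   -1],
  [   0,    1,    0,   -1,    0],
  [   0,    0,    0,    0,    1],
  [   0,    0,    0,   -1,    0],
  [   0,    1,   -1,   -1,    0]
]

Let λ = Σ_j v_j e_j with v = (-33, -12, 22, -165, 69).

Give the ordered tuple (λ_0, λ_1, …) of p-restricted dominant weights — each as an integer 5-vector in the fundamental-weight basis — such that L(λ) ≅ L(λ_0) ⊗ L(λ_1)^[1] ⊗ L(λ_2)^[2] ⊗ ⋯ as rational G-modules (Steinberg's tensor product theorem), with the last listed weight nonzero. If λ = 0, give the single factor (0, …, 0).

((11, 10, 4, 9, 1), (4, 11, 5, 12, 10))

In the fundamental-weight basis, λ has coordinates c = M·v (v = (-33, -12, 22, -165, 69)):
  c_1 = (1)·(-33) + (0)·(-12) + (0)·(22) + (-1)·(-165) + (-1)·(69) = 63
  c_2 = (0)·(-33) + (1)·(-12) + (0)·(22) + (-1)·(-165) + (0)·(69) = 153
  c_3 = (0)·(-33) + (0)·(-12) + (0)·(22) + (0)·(-165) + (1)·(69) = 69
  c_4 = (0)·(-33) + (0)·(-12) + (0)·(22) + (-1)·(-165) + (0)·(69) = 165
  c_5 = (0)·(-33) + (1)·(-12) + (-1)·(22) + (-1)·(-165) + (0)·(69) = 131
Base-13 expansion of each c_i:
  c_1 = 63 = 11·13^0 + 4·13^1
  c_2 = 153 = 10·13^0 + 11·13^1
  c_3 = 69 = 4·13^0 + 5·13^1
  c_4 = 165 = 9·13^0 + 12·13^1
  c_5 = 131 = 1·13^0 + 10·13^1
λ_0 = (11, 10, 4, 9, 1)
λ_1 = (4, 11, 5, 12, 10)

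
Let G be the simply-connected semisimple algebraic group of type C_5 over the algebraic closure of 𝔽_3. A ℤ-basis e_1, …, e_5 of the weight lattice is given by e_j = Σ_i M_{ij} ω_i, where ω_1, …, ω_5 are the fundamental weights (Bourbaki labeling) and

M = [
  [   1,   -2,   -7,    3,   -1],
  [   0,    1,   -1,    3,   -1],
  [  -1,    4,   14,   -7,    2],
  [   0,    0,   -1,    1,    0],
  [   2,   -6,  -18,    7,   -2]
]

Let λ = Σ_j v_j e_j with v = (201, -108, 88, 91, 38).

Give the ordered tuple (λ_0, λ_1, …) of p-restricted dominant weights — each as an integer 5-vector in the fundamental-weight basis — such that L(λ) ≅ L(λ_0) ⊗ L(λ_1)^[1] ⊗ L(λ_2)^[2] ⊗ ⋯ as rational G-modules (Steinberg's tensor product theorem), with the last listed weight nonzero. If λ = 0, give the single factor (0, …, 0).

Change of basis e → ω: c = M·v where v = (201, -108, 88, 91, 38):
  c_1 = 1*201 + -2*-108 + -7*88 + 3*91 + -1*38 = 36
  c_2 = 0*201 + 1*-108 + -1*88 + 3*91 + -1*38 = 39
  c_3 = -1*201 + 4*-108 + 14*88 + -7*91 + 2*38 = 38
  c_4 = 0*201 + 0*-108 + -1*88 + 1*91 + 0*38 = 3
  c_5 = 2*201 + -6*-108 + -18*88 + 7*91 + -2*38 = 27
p = 3; digits c_i = Σ_j d_{ij}·3^j, 0 ≤ d_{ij} < 3:
  c_1 = 36 = 0·3^0 + 0·3^1 + 1·3^2 + 1·3^3
  c_2 = 39 = 0·3^0 + 1·3^1 + 1·3^2 + 1·3^3
  c_3 = 38 = 2·3^0 + 0·3^1 + 1·3^2 + 1·3^3
  c_4 = 3 = 0·3^0 + 1·3^1
  c_5 = 27 = 0·3^0 + 0·3^1 + 0·3^2 + 1·3^3
p-restricted factor λ_0 = (0, 0, 2, 0, 0)
p-restricted factor λ_1 = (0, 1, 0, 1, 0)
p-restricted factor λ_2 = (1, 1, 1, 0, 0)
p-restricted factor λ_3 = (1, 1, 1, 0, 1)

((0, 0, 2, 0, 0), (0, 1, 0, 1, 0), (1, 1, 1, 0, 0), (1, 1, 1, 0, 1))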